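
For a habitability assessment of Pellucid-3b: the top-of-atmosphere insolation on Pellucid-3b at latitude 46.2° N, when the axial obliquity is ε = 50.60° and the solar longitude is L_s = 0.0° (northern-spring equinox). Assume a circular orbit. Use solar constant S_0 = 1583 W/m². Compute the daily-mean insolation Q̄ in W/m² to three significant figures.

Q̄ ≈ 349 W/m²

Solar declination: sin δ = sin ε · sin L_s = sin 50.60° × sin 0.0° = 0.00000, so δ = +0.000°.
cos h₀ = −tan(+46.2°) tan(+0.000°) = -0.0000, h₀ = 1.5708 rad.
Bracket: h₀ sin ϕ sin δ + cos ϕ cos δ sin h₀ = 1.5708×0.72176×0.00000 + 0.69214×1.00000×1.00000 = 0.000000 + 0.692140 = 0.692140.
Q̄ = (S_0/π) × [bracket] = (1583/π) × 0.692140 = 348.8 W/m².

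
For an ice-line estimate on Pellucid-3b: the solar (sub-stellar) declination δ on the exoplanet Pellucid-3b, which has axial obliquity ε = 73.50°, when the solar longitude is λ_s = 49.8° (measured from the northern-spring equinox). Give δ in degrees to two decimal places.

δ = +47.08°

sin δ = sin ε · sin λ_s = sin 73.50° × sin 49.8° = 0.732343.
δ = arcsin(0.732343) = +47.08°.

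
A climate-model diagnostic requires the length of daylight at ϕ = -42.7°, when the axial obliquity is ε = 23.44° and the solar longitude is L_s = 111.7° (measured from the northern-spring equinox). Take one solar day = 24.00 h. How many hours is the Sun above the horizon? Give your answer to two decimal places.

Solar declination: sin δ = sin ε · sin L_s = sin 23.44° × sin 111.7° = 0.36960, so δ = +21.691°.
cos h₀ = −tan ϕ · tan δ = −tan(-42.7°) × tan(+21.691°) = 0.3670, so h₀ = 1.1950 rad = 68.47°.
Daylight = 2h₀/(2π) × 24.00 h = (1.1950/π) × 24.00 = 9.13 h.

9.13 h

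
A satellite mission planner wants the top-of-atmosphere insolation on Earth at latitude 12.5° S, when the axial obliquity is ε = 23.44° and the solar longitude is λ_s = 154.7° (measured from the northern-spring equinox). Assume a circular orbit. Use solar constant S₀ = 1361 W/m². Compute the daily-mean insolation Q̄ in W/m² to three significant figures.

Q̄ ≈ 392 W/m²

Solar declination: sin δ = sin ε · sin λ_s = sin 23.44° × sin 154.7° = 0.17000, so δ = +9.788°.
cos H₀ = −tan(-12.5°) tan(+9.788°) = 0.0382, H₀ = 1.5325 rad.
Bracket: H₀ sin φ sin δ + cos φ cos δ sin H₀ = 1.5325×-0.21644×0.17000 + 0.97630×0.98544×0.99927 = -0.056388 + 0.961383 = 0.904995.
Q̄ = (S₀/π) × [bracket] = (1361/π) × 0.904995 = 392.1 W/m².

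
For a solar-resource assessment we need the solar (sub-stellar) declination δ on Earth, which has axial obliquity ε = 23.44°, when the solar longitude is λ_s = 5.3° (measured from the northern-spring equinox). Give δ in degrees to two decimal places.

sin δ = sin ε · sin λ_s = sin 23.44° × sin 5.3° = 0.036744.
δ = arcsin(0.036744) = +2.11°.

δ = +2.11°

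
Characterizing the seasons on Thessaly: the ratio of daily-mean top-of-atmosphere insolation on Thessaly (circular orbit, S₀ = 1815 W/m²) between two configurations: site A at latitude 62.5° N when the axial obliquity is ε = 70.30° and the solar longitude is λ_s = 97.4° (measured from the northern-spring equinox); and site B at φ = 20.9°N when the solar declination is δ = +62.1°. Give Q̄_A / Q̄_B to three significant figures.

— Configuration A (φ=+62.5°):
Solar declination: sin δ = sin ε · sin λ_s = sin 70.30° × sin 97.4° = 0.93363, so δ = +69.008°.
cos H₀ = −tan(+62.5°) tan(+69.008°) = -5.0064 ≤ −1 ⇒ polar day, H₀ = π.
Bracket: H₀ sin φ sin δ + cos φ cos δ sin H₀ = 3.1416×0.88701×0.93363 + 0.46175×0.35824×0.00000 = 2.601682 + 0.000000 = 2.601682.
Q̄ = (S₀/π) × [bracket] = (1815/π) × 2.601682 = 1503.1 W/m².
— Configuration B (φ=+20.9°):
cos H₀ = −tan(+20.9°) tan(+62.100°) = -0.7212, H₀ = 2.3763 rad.
Bracket: H₀ sin φ sin δ + cos φ cos δ sin H₀ = 2.3763×0.35674×0.88377 + 0.93420×0.46793×0.69271 = 0.749191 + 0.302811 = 1.052002.
Q̄ = (S₀/π) × [bracket] = (1815/π) × 1.052002 = 607.78 W/m².
Ratio Q̄_A / Q̄_B = 1503.1 / 607.78 = 2.473.

Q̄_A / Q̄_B ≈ 2.47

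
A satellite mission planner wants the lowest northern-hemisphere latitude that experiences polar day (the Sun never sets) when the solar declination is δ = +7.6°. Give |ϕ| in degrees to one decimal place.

Polar day requires cos h₀ = −tan ϕ tan δ ≤ −1, i.e. tan ϕ tan δ ≥ 1.
The boundary is |tan ϕ| · |tan δ| = 1, so |ϕ| = 90° − |δ| = 90° − 7.6° = 82.4° in the northern hemisphere.

|ϕ| = 82.4°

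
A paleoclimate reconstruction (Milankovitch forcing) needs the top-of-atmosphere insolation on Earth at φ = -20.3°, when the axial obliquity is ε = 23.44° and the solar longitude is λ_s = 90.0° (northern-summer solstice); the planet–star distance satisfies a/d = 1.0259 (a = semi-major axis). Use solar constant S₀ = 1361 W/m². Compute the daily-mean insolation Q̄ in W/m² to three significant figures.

Q̄ ≈ 299 W/m²

Solar declination: sin δ = sin ε · sin λ_s = sin 23.44° × sin 90.0° = 0.39779, so δ = +23.440°.
cos H₀ = −tan(-20.3°) tan(+23.440°) = 0.1604, H₀ = 1.4097 rad.
Bracket: H₀ sin φ sin δ + cos φ cos δ sin H₀ = 1.4097×-0.34694×0.39779 + 0.93789×0.91748×0.98706 = -0.194552 + 0.849361 = 0.654809.
Inverse-square distance factor (a/d)² = 1.0259² = 1.052471.
Q̄ = (S₀/π) × 1.052471 × [bracket] = (1361/π) × 1.052471 × 0.654809 = 298.6 W/m².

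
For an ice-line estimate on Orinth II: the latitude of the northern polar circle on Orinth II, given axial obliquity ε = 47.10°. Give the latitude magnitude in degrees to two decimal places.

42.90°

The polar circle is the lowest latitude that experiences at least one full rotation of continuous daylight at the northern-summer solstice; it lies at |φ| = 90° − ε = 90° − 47.10° = 42.90°.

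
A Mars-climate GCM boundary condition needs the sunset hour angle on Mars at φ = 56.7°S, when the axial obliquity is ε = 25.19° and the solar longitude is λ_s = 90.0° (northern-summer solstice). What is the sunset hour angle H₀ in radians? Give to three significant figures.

H₀ = 0.773 rad

Solar declination: sin δ = sin ε · sin λ_s = sin 25.19° × sin 90.0° = 0.42562, so δ = +25.190°.
cos H₀ = −tan φ · tan δ = −tan(-56.7°) × tan(+25.190°) = 0.7160, so H₀ = 0.7727 rad = 44.27°.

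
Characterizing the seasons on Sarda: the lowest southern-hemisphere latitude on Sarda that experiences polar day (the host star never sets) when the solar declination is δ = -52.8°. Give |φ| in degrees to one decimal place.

|φ| = 37.2°

Polar day requires cos H₀ = −tan φ tan δ ≤ −1, i.e. tan φ tan δ ≥ 1.
The boundary is |tan φ| · |tan δ| = 1, so |φ| = 90° − |δ| = 90° − 52.8° = 37.2° in the southern hemisphere.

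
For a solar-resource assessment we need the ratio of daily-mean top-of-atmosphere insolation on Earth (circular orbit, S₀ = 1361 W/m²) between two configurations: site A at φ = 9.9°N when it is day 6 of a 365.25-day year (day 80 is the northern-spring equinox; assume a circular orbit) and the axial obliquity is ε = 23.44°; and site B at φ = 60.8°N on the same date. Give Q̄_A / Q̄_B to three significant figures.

— Configuration A (φ=+9.9°):
Solar longitude: λ_s = 360° × (6 − 80)/365.25 = -72.936°, i.e. -72.936° + 360° = 287.064°.
sin δ = sin 23.44° × sin 287.064° = -0.38028, so δ = -22.351°.
cos H₀ = −tan(+9.9°) tan(-22.351°) = 0.0718, H₀ = 1.4990 rad.
Bracket: H₀ sin φ sin δ + cos φ cos δ sin H₀ = 1.4990×0.17193×-0.38028 + 0.98511×0.92487×0.99742 = -0.098007 + 0.908748 = 0.810741.
Q̄ = (S₀/π) × [bracket] = (1361/π) × 0.810741 = 351.23 W/m².
— Configuration B (φ=+60.8°):
cos H₀ = −tan(+60.8°) tan(-22.351°) = 0.7357, H₀ = 0.7441 rad.
Bracket: H₀ sin φ sin δ + cos φ cos δ sin H₀ = 0.7441×0.87292×-0.38028 + 0.48786×0.92487×0.67731 = -0.247007 + 0.305607 = 0.058600.
Q̄ = (S₀/π) × [bracket] = (1361/π) × 0.058600 = 25.387 W/m².
Ratio Q̄_A / Q̄_B = 351.23 / 25.387 = 13.84.

Q̄_A / Q̄_B ≈ 13.8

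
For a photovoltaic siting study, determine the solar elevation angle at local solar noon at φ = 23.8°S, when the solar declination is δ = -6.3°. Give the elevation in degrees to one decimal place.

At local noon the hour angle is zero, so the zenith angle equals |φ − δ| = |-23.8° − (-6.300°)| = 17.500°.
Elevation = 90° − 17.500° = 72.5°.

72.5°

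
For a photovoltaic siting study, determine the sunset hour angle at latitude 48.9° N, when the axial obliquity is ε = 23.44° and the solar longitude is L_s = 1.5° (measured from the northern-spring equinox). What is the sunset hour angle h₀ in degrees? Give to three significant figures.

h₀ = 90.7°

Solar declination: sin δ = sin ε · sin L_s = sin 23.44° × sin 1.5° = 0.01041, so δ = +0.597°.
cos h₀ = −tan ϕ · tan δ = −tan(+48.9°) × tan(+0.597°) = -0.0119, so h₀ = 1.5827 rad = 90.68°.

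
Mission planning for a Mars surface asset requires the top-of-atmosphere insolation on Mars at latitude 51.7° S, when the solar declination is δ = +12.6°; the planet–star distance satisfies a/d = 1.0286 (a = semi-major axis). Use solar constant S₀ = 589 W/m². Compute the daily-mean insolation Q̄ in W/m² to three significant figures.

Q̄ ≈ 71.5 W/m²

cos H₀ = −tan(-51.7°) tan(+12.600°) = 0.2830, H₀ = 1.2838 rad.
Bracket: H₀ sin φ sin δ + cos φ cos δ sin H₀ = 1.2838×-0.78478×0.21814 + 0.61978×0.97592×0.95911 = -0.219776 + 0.580123 = 0.360347.
Inverse-square distance factor (a/d)² = 1.0286² = 1.058018.
Q̄ = (S₀/π) × 1.058018 × [bracket] = (589/π) × 1.058018 × 0.360347 = 71.48 W/m².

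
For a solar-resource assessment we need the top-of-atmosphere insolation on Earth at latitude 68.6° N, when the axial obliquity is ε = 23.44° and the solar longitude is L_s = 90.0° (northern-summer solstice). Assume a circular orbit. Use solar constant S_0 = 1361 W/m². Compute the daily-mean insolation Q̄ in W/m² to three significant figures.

Solar declination: sin δ = sin ε · sin L_s = sin 23.44° × sin 90.0° = 0.39779, so δ = +23.440°.
cos h₀ = −tan(+68.6°) tan(+23.440°) = -1.1063 ≤ −1 ⇒ polar day, h₀ = π.
Bracket: h₀ sin ϕ sin δ + cos ϕ cos δ sin h₀ = 3.1416×0.93106×0.39779 + 0.36488×0.91748×0.00000 = 1.163543 + 0.000000 = 1.163543.
Q̄ = (S_0/π) × [bracket] = (1361/π) × 1.163543 = 504.1 W/m².

Q̄ ≈ 504 W/m²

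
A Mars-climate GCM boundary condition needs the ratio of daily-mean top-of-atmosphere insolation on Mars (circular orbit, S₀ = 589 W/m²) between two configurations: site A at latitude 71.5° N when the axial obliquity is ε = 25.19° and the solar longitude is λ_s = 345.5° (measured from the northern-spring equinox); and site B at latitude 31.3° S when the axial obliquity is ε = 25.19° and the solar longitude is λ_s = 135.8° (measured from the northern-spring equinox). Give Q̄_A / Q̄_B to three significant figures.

— Configuration A (φ=+71.5°):
Solar declination: sin δ = sin ε · sin λ_s = sin 25.19° × sin 345.5° = -0.10657, so δ = -6.117°.
cos H₀ = −tan(+71.5°) tan(-6.117°) = 0.3203, H₀ = 1.2447 rad.
Bracket: H₀ sin φ sin δ + cos φ cos δ sin H₀ = 1.2447×0.94832×-0.10657 + 0.31730×0.99431×0.94731 = -0.125792 + 0.298871 = 0.173079.
Q̄ = (S₀/π) × [bracket] = (589/π) × 0.173079 = 32.450 W/m².
— Configuration B (φ=-31.3°):
Solar declination: sin δ = sin ε · sin λ_s = sin 25.19° × sin 135.8° = 0.29673, so δ = +17.261°.
cos H₀ = −tan(-31.3°) tan(+17.261°) = 0.1889, H₀ = 1.3807 rad.
Bracket: H₀ sin φ sin δ + cos φ cos δ sin H₀ = 1.3807×-0.51952×0.29673 + 0.85446×0.95496×0.98199 = -0.212845 + 0.801279 = 0.588434.
Q̄ = (S₀/π) × [bracket] = (589/π) × 0.588434 = 110.32 W/m².
Ratio Q̄_A / Q̄_B = 32.450 / 110.32 = 0.2941.

Q̄_A / Q̄_B ≈ 0.294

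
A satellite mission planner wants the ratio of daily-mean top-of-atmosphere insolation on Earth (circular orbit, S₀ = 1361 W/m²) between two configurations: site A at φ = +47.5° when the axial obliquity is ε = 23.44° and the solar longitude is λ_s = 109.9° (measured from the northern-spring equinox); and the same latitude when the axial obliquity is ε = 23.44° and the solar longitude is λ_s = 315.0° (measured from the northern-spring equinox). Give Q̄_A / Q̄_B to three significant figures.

Q̄_A / Q̄_B ≈ 3.15

— Configuration A (φ=+47.5°):
Solar declination: sin δ = sin ε · sin λ_s = sin 23.44° × sin 109.9° = 0.37404, so δ = +21.965°.
cos H₀ = −tan(+47.5°) tan(+21.965°) = -0.4401, H₀ = 2.0265 rad.
Bracket: H₀ sin φ sin δ + cos φ cos δ sin H₀ = 2.0265×0.73728×0.37404 + 0.67559×0.92741×0.89793 = 0.558852 + 0.562597 = 1.121449.
Q̄ = (S₀/π) × [bracket] = (1361/π) × 1.121449 = 485.83 W/m².
— Configuration B (φ=+47.5°):
Solar declination: sin δ = sin ε · sin λ_s = sin 23.44° × sin 315.0° = -0.28128, so δ = -16.337°.
cos H₀ = −tan(+47.5°) tan(-16.337°) = 0.3199, H₀ = 1.2452 rad.
Bracket: H₀ sin φ sin δ + cos φ cos δ sin H₀ = 1.2452×0.73728×-0.28128 + 0.67559×0.95963×0.94746 = -0.258232 + 0.614254 = 0.356022.
Q̄ = (S₀/π) × [bracket] = (1361/π) × 0.356022 = 154.24 W/m².
Ratio Q̄_A / Q̄_B = 485.83 / 154.24 = 3.150.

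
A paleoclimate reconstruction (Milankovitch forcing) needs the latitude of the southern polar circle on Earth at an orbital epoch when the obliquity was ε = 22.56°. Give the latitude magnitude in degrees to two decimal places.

The polar circle is the lowest latitude that experiences at least one full rotation of continuous darkness at the northern-summer solstice; it lies at |φ| = 90° − ε = 90° − 22.56° = 67.44°.

67.44°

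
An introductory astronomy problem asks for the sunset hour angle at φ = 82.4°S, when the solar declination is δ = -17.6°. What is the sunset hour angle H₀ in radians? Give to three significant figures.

H₀ = 3.14 rad

Sunrise equation: cos H₀ = −tan φ · tan δ = -2.3774 ≤ −1, so the Sun never sets (polar day) and H₀ = π.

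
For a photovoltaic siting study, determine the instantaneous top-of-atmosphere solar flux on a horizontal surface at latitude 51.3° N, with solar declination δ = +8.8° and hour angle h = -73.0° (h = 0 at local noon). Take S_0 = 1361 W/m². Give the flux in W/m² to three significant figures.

408 W/m²

cos θ_z = sin ϕ sin δ + cos ϕ cos δ cos h = 0.119395 + 0.180651 = 0.300046.
Flux = S_0 · cos θ_z = 1361 × 0.300046 = 408.4 W/m².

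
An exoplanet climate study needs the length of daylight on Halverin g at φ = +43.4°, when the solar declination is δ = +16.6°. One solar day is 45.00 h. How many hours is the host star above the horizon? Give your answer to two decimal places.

cos H₀ = −tan φ · tan δ = −tan(+43.4°) × tan(+16.600°) = -0.2819, so H₀ = 1.8566 rad = 106.37°.
Daylight = 2H₀/(2π) × 45.00 h = (1.8566/π) × 45.00 = 26.59 h.

26.59 h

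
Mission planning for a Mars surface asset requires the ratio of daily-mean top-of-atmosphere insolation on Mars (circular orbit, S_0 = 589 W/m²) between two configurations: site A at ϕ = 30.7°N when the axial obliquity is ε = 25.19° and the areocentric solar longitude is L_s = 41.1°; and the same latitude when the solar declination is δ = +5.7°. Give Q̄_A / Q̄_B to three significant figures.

Q̄_A / Q̄_B ≈ 1.13

— Configuration A (ϕ=+30.7°):
sin δ = sin 25.19° × sin 41.1° = 0.27979, so δ = +16.248°.
cos h₀ = −tan(+30.7°) tan(+16.248°) = -0.1730, h₀ = 1.7447 rad.
Bracket: h₀ sin ϕ sin δ + cos ϕ cos δ sin h₀ = 1.7447×0.51054×0.27979 + 0.85985×0.96006×0.98491 = 0.249220 + 0.813051 = 1.062271.
Q̄ = (S_0/π) × [bracket] = (589/π) × 1.062271 = 199.16 W/m².
— Configuration B (ϕ=+30.7°):
cos h₀ = −tan(+30.7°) tan(+5.700°) = -0.0593, h₀ = 1.6301 rad.
Bracket: h₀ sin ϕ sin δ + cos ϕ cos δ sin h₀ = 1.6301×0.51054×0.09932 + 0.85985×0.99506×0.99824 = 0.082657 + 0.854096 = 0.936753.
Q̄ = (S_0/π) × [bracket] = (589/π) × 0.936753 = 175.63 W/m².
Ratio Q̄_A / Q̄_B = 199.16 / 175.63 = 1.134.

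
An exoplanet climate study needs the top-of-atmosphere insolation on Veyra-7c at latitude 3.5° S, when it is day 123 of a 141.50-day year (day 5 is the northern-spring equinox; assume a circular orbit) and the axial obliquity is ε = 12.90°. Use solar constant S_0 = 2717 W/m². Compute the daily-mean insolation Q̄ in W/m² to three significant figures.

Q̄ ≈ 863 W/m²

Solar longitude: L_s = 360° × (123 − 5)/141.50 = 300.212°.
sin δ = sin 12.90° × sin 300.212° = -0.19293, so δ = -11.124°.
cos h₀ = −tan(-3.5°) tan(-11.124°) = -0.0120, h₀ = 1.5828 rad.
Bracket: h₀ sin ϕ sin δ + cos ϕ cos δ sin h₀ = 1.5828×-0.06105×-0.19293 + 0.99813×0.98121×0.99993 = 0.018643 + 0.979307 = 0.997950.
Q̄ = (S_0/π) × [bracket] = (2717/π) × 0.997950 = 863.1 W/m².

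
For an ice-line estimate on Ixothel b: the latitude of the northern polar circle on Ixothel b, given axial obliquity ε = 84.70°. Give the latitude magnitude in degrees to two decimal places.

The polar circle is the lowest latitude that experiences at least one full rotation of continuous daylight at the northern-summer solstice; it lies at |ϕ| = 90° − ε = 90° − 84.70° = 5.30°.

5.30°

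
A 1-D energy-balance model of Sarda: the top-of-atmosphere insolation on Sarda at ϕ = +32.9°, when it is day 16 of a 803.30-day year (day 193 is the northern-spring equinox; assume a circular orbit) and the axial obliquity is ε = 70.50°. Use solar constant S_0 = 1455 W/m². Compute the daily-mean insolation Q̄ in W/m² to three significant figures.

Q̄ ≈ 0.00 W/m²

Solar longitude: L_s = 360° × (16 − 193)/803.30 = -79.323°, i.e. -79.323° + 360° = 280.677°.
sin δ = sin 70.50° × sin 280.677° = -0.92632, so δ = -67.868°.
cos h₀ = −tan(+32.9°) tan(-67.868°) = 1.5907 ≥ 1 ⇒ polar night, h₀ = 0 and Q̄ = 0.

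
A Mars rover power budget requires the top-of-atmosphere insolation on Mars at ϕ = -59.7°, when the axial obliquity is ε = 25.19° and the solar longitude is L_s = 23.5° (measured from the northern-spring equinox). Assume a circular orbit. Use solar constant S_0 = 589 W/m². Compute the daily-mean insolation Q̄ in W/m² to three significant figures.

Solar declination: sin δ = sin ε · sin L_s = sin 25.19° × sin 23.5° = 0.16972, so δ = +9.771°.
cos h₀ = −tan(-59.7°) tan(+9.771°) = 0.2947, h₀ = 1.2716 rad.
Bracket: h₀ sin ϕ sin δ + cos ϕ cos δ sin h₀ = 1.2716×-0.86340×0.16972 + 0.50453×0.98549×0.95559 = -0.186335 + 0.475128 = 0.288793.
Q̄ = (S_0/π) × [bracket] = (589/π) × 0.288793 = 54.14 W/m².

Q̄ ≈ 54.1 W/m²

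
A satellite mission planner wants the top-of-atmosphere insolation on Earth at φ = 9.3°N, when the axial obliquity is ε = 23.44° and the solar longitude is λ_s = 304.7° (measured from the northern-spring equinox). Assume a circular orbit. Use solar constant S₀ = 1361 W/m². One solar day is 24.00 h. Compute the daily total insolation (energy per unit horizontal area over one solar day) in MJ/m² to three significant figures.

31.9 MJ/m²

Solar declination: sin δ = sin ε · sin λ_s = sin 23.44° × sin 304.7° = -0.32704, so δ = -19.089°.
cos H₀ = −tan(+9.3°) tan(-19.089°) = 0.0567, H₀ = 1.5141 rad.
Bracket: H₀ sin φ sin δ + cos φ cos δ sin H₀ = 1.5141×0.16160×-0.32704 + 0.98686×0.94501×0.99839 = -0.080020 + 0.931091 = 0.851071.
Q̄ = (S₀/π) × [bracket] = (1361/π) × 0.851071 = 368.70 W/m².
Daily total = Q̄ × 24.00 h × 3600 s/h = 368.70 × 24.00 × 3600 / 10⁶ = 31.86 MJ/m².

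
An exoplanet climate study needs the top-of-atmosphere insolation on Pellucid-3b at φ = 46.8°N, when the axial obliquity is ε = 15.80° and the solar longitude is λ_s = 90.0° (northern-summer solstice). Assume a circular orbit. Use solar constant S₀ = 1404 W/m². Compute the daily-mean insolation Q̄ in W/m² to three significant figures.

Solar declination: sin δ = sin ε · sin λ_s = sin 15.80° × sin 90.0° = 0.27228, so δ = +15.800°.
cos H₀ = −tan(+46.8°) tan(+15.800°) = -0.3013, H₀ = 1.8769 rad.
Bracket: H₀ sin φ sin δ + cos φ cos δ sin H₀ = 1.8769×0.72897×0.27228 + 0.68455×0.96222×0.95352 = 0.372535 + 0.628072 = 1.000607.
Q̄ = (S₀/π) × [bracket] = (1404/π) × 1.000607 = 447.2 W/m².

Q̄ ≈ 447 W/m²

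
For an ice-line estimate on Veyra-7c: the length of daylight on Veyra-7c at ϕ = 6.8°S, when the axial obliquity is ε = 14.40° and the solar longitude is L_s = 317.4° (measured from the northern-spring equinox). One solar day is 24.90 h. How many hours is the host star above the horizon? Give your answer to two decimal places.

Solar declination: sin δ = sin ε · sin L_s = sin 14.40° × sin 317.4° = -0.16833, so δ = -9.691°.
cos h₀ = −tan ϕ · tan δ = −tan(-6.8°) × tan(-9.691°) = -0.0204, so h₀ = 1.5912 rad = 91.17°.
Daylight = 2h₀/(2π) × 24.90 h = (1.5912/π) × 24.90 = 12.61 h.

12.61 h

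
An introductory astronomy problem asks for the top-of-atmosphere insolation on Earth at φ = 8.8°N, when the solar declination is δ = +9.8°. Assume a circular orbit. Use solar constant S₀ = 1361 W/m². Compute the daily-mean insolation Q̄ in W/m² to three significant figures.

cos H₀ = −tan(+8.8°) tan(+9.800°) = -0.0267, H₀ = 1.5975 rad.
Bracket: H₀ sin φ sin δ + cos φ cos δ sin H₀ = 1.5975×0.15299×0.17021 + 0.98823×0.98541×0.99964 = 0.041600 + 0.973461 = 1.015061.
Q̄ = (S₀/π) × [bracket] = (1361/π) × 1.015061 = 439.7 W/m².

Q̄ ≈ 440 W/m²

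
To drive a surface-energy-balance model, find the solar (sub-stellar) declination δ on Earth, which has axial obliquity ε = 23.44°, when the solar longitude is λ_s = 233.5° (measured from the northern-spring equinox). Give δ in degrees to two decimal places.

sin δ = sin ε · sin λ_s = sin 23.44° × sin 233.5° = -0.319765.
δ = arcsin(-0.319765) = -18.65°.

δ = -18.65°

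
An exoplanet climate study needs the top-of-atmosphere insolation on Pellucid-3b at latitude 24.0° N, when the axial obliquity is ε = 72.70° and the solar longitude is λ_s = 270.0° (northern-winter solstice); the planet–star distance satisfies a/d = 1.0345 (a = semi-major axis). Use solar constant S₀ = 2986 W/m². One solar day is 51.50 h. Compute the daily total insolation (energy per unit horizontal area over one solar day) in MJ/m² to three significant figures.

Solar declination: sin δ = sin ε · sin λ_s = sin 72.70° × sin 270.0° = -0.95476, so δ = -72.700°.
cos H₀ = −tan(+24.0°) tan(-72.700°) = 1.4295 ≥ 1 ⇒ polar night, H₀ = 0 and Q̄ = 0.
Inverse-square distance factor (a/d)² = 1.0345² = 1.070190.
Daily total = Q̄ × 51.50 h × 3600 s/h = 0.00 MJ/m².

0.00 MJ/m²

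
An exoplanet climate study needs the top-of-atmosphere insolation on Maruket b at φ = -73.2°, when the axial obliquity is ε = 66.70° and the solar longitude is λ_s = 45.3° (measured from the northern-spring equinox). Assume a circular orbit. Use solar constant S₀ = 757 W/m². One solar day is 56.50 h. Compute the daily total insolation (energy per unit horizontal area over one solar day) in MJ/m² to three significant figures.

0.00 MJ/m²

Solar declination: sin δ = sin ε · sin λ_s = sin 66.70° × sin 45.3° = 0.65283, so δ = +40.755°.
cos H₀ = −tan(-73.2°) tan(+40.755°) = 2.8545 ≥ 1 ⇒ polar night, H₀ = 0 and Q̄ = 0.
Daily total = Q̄ × 56.50 h × 3600 s/h = 0.00 MJ/m².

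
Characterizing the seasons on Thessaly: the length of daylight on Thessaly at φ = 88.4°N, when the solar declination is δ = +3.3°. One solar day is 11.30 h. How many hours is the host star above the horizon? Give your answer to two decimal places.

11.30 h

Sunrise equation: cos H₀ = −tan φ · tan δ = -2.0642 ≤ −1, so the host star never sets (polar day) and H₀ = π.
Daylight = 2H₀/(2π) × 11.30 h = (3.1416/π) × 11.30 = 11.30 h.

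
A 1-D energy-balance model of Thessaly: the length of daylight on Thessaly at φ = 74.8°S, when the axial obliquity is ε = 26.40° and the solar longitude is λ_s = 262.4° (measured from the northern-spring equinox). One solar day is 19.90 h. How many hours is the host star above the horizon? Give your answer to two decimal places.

Solar declination: sin δ = sin ε · sin λ_s = sin 26.40° × sin 262.4° = -0.44073, so δ = -26.150°.
Sunrise equation: cos H₀ = −tan φ · tan δ = -1.8071 ≤ −1, so the host star never sets (polar day) and H₀ = π.
Daylight = 2H₀/(2π) × 19.90 h = (3.1416/π) × 19.90 = 19.90 h.

19.90 h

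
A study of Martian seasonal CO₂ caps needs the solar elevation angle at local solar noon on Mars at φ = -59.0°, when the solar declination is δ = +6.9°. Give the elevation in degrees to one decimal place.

At local noon the hour angle is zero, so the zenith angle equals |φ − δ| = |-59.0° − (+6.900°)| = 65.900°.
Elevation = 90° − 65.900° = 24.1°.

24.1°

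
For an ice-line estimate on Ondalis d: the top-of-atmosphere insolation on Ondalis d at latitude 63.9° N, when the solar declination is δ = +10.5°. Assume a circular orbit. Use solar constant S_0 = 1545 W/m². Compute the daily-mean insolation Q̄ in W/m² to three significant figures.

Q̄ ≈ 355 W/m²

cos h₀ = −tan(+63.9°) tan(+10.500°) = -0.3783, h₀ = 1.9588 rad.
Bracket: h₀ sin ϕ sin δ + cos ϕ cos δ sin h₀ = 1.9588×0.89803×0.18224 + 0.43994×0.98325×0.92567 = 0.320571 + 0.400418 = 0.720989.
Q̄ = (S_0/π) × [bracket] = (1545/π) × 0.720989 = 354.6 W/m².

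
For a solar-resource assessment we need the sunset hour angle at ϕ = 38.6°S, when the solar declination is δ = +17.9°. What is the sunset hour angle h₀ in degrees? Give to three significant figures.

cos h₀ = −tan ϕ · tan δ = −tan(-38.6°) × tan(+17.900°) = 0.2578, so h₀ = 1.3100 rad = 75.06°.

h₀ = 75.1°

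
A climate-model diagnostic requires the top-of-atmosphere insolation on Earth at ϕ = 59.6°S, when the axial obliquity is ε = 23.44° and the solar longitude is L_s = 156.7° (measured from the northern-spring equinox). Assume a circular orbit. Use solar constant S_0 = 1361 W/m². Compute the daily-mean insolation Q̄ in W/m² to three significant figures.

Solar declination: sin δ = sin ε · sin L_s = sin 23.44° × sin 156.7° = 0.15734, so δ = +9.053°.
cos h₀ = −tan(-59.6°) tan(+9.053°) = 0.2716, h₀ = 1.2958 rad.
Bracket: h₀ sin ϕ sin δ + cos ϕ cos δ sin h₀ = 1.2958×-0.86251×0.15734 + 0.50603×0.98754×0.96242 = -0.175850 + 0.480945 = 0.305095.
Q̄ = (S_0/π) × [bracket] = (1361/π) × 0.305095 = 132.2 W/m².

Q̄ ≈ 132 W/m²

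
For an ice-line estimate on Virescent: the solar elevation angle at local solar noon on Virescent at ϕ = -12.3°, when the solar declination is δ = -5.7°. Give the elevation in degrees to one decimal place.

At local noon the hour angle is zero, so the zenith angle equals |ϕ − δ| = |-12.3° − (-5.700°)| = 6.600°.
Elevation = 90° − 6.600° = 83.4°.

83.4°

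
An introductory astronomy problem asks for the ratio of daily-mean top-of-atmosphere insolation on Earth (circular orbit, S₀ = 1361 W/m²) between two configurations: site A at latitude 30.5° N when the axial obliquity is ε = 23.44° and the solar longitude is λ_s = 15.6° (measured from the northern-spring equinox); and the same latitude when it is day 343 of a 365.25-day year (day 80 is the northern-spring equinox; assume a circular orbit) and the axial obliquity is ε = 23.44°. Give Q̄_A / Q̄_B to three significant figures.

Q̄_A / Q̄_B ≈ 1.86

— Configuration A (φ=+30.5°):
Solar declination: sin δ = sin ε · sin λ_s = sin 23.44° × sin 15.6° = 0.10697, so δ = +6.141°.
cos H₀ = −tan(+30.5°) tan(+6.141°) = -0.0634, H₀ = 1.6342 rad.
Bracket: H₀ sin φ sin δ + cos φ cos δ sin H₀ = 1.6342×0.50754×0.10697 + 0.86163×0.99426×0.99799 = 0.088723 + 0.854962 = 0.943685.
Q̄ = (S₀/π) × [bracket] = (1361/π) × 0.943685 = 408.82 W/m².
— Configuration B (φ=+30.5°):
Solar longitude: λ_s = 360° × (343 − 80)/365.25 = 259.220°.
sin δ = sin 23.44° × sin 259.220° = -0.39077, so δ = -23.002°.
cos H₀ = −tan(+30.5°) tan(-23.002°) = 0.2501, H₀ = 1.3181 rad.
Bracket: H₀ sin φ sin δ + cos φ cos δ sin H₀ = 1.3181×0.50754×-0.39077 + 0.86163×0.92049×0.96823 = -0.261421 + 0.767924 = 0.506503.
Q̄ = (S₀/π) × [bracket] = (1361/π) × 0.506503 = 219.43 W/m².
Ratio Q̄_A / Q̄_B = 408.82 / 219.43 = 1.863.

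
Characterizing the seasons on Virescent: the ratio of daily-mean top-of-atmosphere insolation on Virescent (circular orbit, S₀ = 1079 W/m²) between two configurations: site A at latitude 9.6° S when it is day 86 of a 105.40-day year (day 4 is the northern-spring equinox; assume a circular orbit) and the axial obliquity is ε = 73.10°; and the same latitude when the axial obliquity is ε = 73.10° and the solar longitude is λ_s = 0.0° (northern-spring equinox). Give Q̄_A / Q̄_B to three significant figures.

— Configuration A (φ=-9.6°):
Solar longitude: λ_s = 360° × (86 − 4)/105.40 = 280.076°.
sin δ = sin 73.10° × sin 280.076° = -0.94206, so δ = -70.400°.
cos H₀ = −tan(-9.6°) tan(-70.400°) = -0.4750, H₀ = 2.0657 rad.
Bracket: H₀ sin φ sin δ + cos φ cos δ sin H₀ = 2.0657×-0.16677×-0.94206 + 0.98600×0.33545×0.87999 = 0.324537 + 0.291060 = 0.615597.
Q̄ = (S₀/π) × [bracket] = (1079/π) × 0.615597 = 211.43 W/m².
— Configuration B (φ=-9.6°):
Solar declination: sin δ = sin ε · sin λ_s = sin 73.10° × sin 0.0° = 0.00000, so δ = +0.000°.
cos H₀ = −tan(-9.6°) tan(+0.000°) = 0.0000, H₀ = 1.5708 rad.
Bracket: H₀ sin φ sin δ + cos φ cos δ sin H₀ = 1.5708×-0.16677×0.00000 + 0.98600×1.00000×1.00000 = -0.000000 + 0.986000 = 0.986000.
Q̄ = (S₀/π) × [bracket] = (1079/π) × 0.986000 = 338.65 W/m².
Ratio Q̄_A / Q̄_B = 211.43 / 338.65 = 0.6243.

Q̄_A / Q̄_B ≈ 0.624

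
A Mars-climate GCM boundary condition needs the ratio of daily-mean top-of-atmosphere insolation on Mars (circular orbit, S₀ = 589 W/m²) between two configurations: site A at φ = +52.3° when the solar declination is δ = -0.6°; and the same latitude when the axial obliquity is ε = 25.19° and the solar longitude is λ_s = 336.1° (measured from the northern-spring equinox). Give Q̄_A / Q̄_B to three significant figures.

Q̄_A / Q̄_B ≈ 1.48

— Configuration A (φ=+52.3°):
cos H₀ = −tan(+52.3°) tan(-0.600°) = 0.0135, H₀ = 1.5572 rad.
Bracket: H₀ sin φ sin δ + cos φ cos δ sin H₀ = 1.5572×0.79122×-0.01047 + 0.61153×0.99995×0.99991 = -0.012900 + 0.611444 = 0.598544.
Q̄ = (S₀/π) × [bracket] = (589/π) × 0.598544 = 112.22 W/m².
— Configuration B (φ=+52.3°):
Solar declination: sin δ = sin ε · sin λ_s = sin 25.19° × sin 336.1° = -0.17244, so δ = -9.930°.
cos H₀ = −tan(+52.3°) tan(-9.930°) = 0.2265, H₀ = 1.3423 rad.
Bracket: H₀ sin φ sin δ + cos φ cos δ sin H₀ = 1.3423×0.79122×-0.17244 + 0.61153×0.98502×0.97401 = -0.183141 + 0.586714 = 0.403573.
Q̄ = (S₀/π) × [bracket] = (589/π) × 0.403573 = 75.664 W/m².
Ratio Q̄_A / Q̄_B = 112.22 / 75.664 = 1.483.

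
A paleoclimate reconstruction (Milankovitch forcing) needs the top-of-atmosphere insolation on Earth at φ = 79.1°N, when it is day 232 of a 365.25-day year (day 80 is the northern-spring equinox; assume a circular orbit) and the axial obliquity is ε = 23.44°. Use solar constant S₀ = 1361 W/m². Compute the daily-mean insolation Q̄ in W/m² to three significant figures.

Q̄ ≈ 267 W/m²

Solar longitude: λ_s = 360° × (232 − 80)/365.25 = 149.815°.
sin δ = sin 23.44° × sin 149.815° = 0.20000, so δ = +11.537°.
cos H₀ = −tan(+79.1°) tan(+11.537°) = -1.0600 ≤ −1 ⇒ polar day, H₀ = π.
Bracket: H₀ sin φ sin δ + cos φ cos δ sin H₀ = 3.1416×0.98196×0.20000 + 0.18910×0.97980×0.00000 = 0.616985 + 0.000000 = 0.616985.
Q̄ = (S₀/π) × [bracket] = (1361/π) × 0.616985 = 267.3 W/m².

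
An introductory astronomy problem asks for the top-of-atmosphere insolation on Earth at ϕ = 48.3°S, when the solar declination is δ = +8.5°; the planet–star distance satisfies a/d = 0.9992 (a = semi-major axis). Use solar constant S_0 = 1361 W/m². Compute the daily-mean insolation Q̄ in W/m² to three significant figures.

cos h₀ = −tan(-48.3°) tan(+8.500°) = 0.1677, h₀ = 1.4023 rad.
Bracket: h₀ sin ϕ sin δ + cos ϕ cos δ sin h₀ = 1.4023×-0.74664×0.14781 + 0.66523×0.98902×0.98583 = -0.154759 + 0.648603 = 0.493844.
Inverse-square distance factor (a/d)² = 0.9992² = 0.998401.
Q̄ = (S_0/π) × 0.998401 × [bracket] = (1361/π) × 0.998401 × 0.493844 = 213.6 W/m².

Q̄ ≈ 214 W/m²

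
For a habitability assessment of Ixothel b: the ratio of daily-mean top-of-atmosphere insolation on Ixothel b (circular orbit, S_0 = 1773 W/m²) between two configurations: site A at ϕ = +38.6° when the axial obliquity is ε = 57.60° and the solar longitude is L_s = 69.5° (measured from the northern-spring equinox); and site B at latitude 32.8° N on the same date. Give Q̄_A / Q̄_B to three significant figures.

Q̄_A / Q̄_B ≈ 1.12

— Configuration A (ϕ=+38.6°):
Solar declination: sin δ = sin ε · sin L_s = sin 57.60° × sin 69.5° = 0.79086, so δ = +52.266°.
cos h₀ = −tan(+38.6°) tan(+52.266°) = -1.0316 ≤ −1 ⇒ polar day, h₀ = π.
Bracket: h₀ sin ϕ sin δ + cos ϕ cos δ sin h₀ = 3.1416×0.62388×0.79086 + 0.78152×0.61200×0.00000 = 1.550071 + 0.000000 = 1.550071.
Q̄ = (S_0/π) × [bracket] = (1773/π) × 1.550071 = 874.80 W/m².
— Configuration B (ϕ=+32.8°):
cos h₀ = −tan(+32.8°) tan(+52.266°) = -0.8328, h₀ = 2.5549 rad.
Bracket: h₀ sin ϕ sin δ + cos ϕ cos δ sin h₀ = 2.5549×0.54171×0.79086 + 0.84057×0.61200×0.55357 = 1.094562 + 0.284772 = 1.379334.
Q̄ = (S_0/π) × [bracket] = (1773/π) × 1.379334 = 778.45 W/m².
Ratio Q̄_A / Q̄_B = 874.80 / 778.45 = 1.124.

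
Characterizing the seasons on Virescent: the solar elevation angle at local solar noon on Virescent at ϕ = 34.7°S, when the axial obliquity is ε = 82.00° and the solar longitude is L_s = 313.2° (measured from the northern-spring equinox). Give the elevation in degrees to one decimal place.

78.5°

Solar declination: sin δ = sin ε · sin L_s = sin 82.00° × sin 313.2° = -0.72187, so δ = -46.209°.
At local noon the hour angle is zero, so the zenith angle equals |ϕ − δ| = |-34.7° − (-46.209°)| = 11.509°.
Elevation = 90° − 11.509° = 78.5°.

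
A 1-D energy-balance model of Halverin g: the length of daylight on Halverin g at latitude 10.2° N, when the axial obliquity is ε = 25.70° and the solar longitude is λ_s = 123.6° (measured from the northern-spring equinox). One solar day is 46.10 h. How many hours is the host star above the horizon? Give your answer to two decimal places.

Solar declination: sin δ = sin ε · sin λ_s = sin 25.70° × sin 123.6° = 0.36120, so δ = +21.174°.
cos H₀ = −tan φ · tan δ = −tan(+10.2°) × tan(+21.174°) = -0.0697, so H₀ = 1.6405 rad = 94.00°.
Daylight = 2H₀/(2π) × 46.10 h = (1.6405/π) × 46.10 = 24.07 h.

24.07 h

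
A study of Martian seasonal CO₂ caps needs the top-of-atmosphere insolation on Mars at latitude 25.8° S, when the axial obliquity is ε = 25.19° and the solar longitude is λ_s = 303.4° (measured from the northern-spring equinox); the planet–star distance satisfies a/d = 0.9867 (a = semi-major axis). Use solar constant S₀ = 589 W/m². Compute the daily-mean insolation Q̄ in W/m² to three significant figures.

Solar declination: sin δ = sin ε · sin λ_s = sin 25.19° × sin 303.4° = -0.35533, so δ = -20.814°.
cos H₀ = −tan(-25.8°) tan(-20.814°) = -0.1838, H₀ = 1.7556 rad.
Bracket: H₀ sin φ sin δ + cos φ cos δ sin H₀ = 1.7556×-0.43523×-0.35533 + 0.90032×0.93474×0.98297 = 0.271504 + 0.827233 = 1.098737.
Inverse-square distance factor (a/d)² = 0.9867² = 0.973577.
Q̄ = (S₀/π) × 0.973577 × [bracket] = (589/π) × 0.973577 × 1.098737 = 200.6 W/m².

Q̄ ≈ 201 W/m²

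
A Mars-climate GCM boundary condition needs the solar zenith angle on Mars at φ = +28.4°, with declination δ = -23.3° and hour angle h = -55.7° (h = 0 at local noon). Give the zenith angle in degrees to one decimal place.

cos θ_z = sin φ sin δ + cos φ cos δ cos h = -0.188131 + 0.455278 = 0.267147.
θ_z = arccos(0.267147) = 74.5°.

θ_z = 74.5°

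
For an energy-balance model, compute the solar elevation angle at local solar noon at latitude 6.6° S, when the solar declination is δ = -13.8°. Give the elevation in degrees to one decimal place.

At local noon the hour angle is zero, so the zenith angle equals |φ − δ| = |-6.6° − (-13.800°)| = 7.200°.
Elevation = 90° − 7.200° = 82.8°.

82.8°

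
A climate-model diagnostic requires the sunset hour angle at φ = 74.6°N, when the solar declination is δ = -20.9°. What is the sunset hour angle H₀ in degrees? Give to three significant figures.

H₀ = 0.00°

cos H₀ = −tan φ · tan δ = 1.3863 ≥ 1, so the Sun never rises (polar night) and H₀ = 0.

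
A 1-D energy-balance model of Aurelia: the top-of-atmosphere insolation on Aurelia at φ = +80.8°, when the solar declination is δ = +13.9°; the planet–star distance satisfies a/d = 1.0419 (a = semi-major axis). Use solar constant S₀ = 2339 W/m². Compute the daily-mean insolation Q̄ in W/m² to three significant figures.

cos H₀ = −tan(+80.8°) tan(+13.900°) = -1.5280 ≤ −1 ⇒ polar day, H₀ = π.
Bracket: H₀ sin φ sin δ + cos φ cos δ sin H₀ = 3.1416×0.98714×0.24023 + 0.15988×0.97072×0.00000 = 0.745001 + 0.000000 = 0.745001.
Inverse-square distance factor (a/d)² = 1.0419² = 1.085556.
Q̄ = (S₀/π) × 1.085556 × [bracket] = (2339/π) × 1.085556 × 0.745001 = 602.1 W/m².

Q̄ ≈ 602 W/m²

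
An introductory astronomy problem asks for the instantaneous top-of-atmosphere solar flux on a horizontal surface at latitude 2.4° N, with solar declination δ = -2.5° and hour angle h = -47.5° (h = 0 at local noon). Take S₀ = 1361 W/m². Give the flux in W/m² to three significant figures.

cos θ_z = sin φ sin δ + cos φ cos δ cos h = -0.001827 + 0.674355 = 0.672528.
Flux = S₀ · cos θ_z = 1361 × 0.672528 = 915.3 W/m².

915 W/m²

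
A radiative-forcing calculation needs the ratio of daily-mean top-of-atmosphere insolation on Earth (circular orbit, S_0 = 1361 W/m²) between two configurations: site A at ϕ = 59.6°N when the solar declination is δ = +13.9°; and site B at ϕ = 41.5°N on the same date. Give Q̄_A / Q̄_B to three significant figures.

— Configuration A (ϕ=+59.6°):
cos h₀ = −tan(+59.6°) tan(+13.900°) = -0.4218, h₀ = 2.0062 rad.
Bracket: h₀ sin ϕ sin δ + cos ϕ cos δ sin h₀ = 2.0062×0.86251×0.24023 + 0.50603×0.97072×0.90668 = 0.415686 + 0.445373 = 0.861059.
Q̄ = (S_0/π) × [bracket] = (1361/π) × 0.861059 = 373.03 W/m².
— Configuration B (ϕ=+41.5°):
cos h₀ = −tan(+41.5°) tan(+13.900°) = -0.2189, h₀ = 1.7915 rad.
Bracket: h₀ sin ϕ sin δ + cos ϕ cos δ sin h₀ = 1.7915×0.66262×0.24023 + 0.74896×0.97072×0.97574 = 0.285173 + 0.709393 = 0.994566.
Q̄ = (S_0/π) × [bracket] = (1361/π) × 0.994566 = 430.87 W/m².
Ratio Q̄_A / Q̄_B = 373.03 / 430.87 = 0.8658.

Q̄_A / Q̄_B ≈ 0.866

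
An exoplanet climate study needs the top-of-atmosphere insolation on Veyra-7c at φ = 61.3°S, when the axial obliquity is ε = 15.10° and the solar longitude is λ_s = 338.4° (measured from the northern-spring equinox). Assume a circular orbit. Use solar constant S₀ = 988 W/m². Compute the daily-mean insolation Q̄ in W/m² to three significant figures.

Q̄ ≈ 194 W/m²

Solar declination: sin δ = sin ε · sin λ_s = sin 15.10° × sin 338.4° = -0.09590, so δ = -5.503°.
cos H₀ = −tan(-61.3°) tan(-5.503°) = -0.1760, H₀ = 1.7477 rad.
Bracket: H₀ sin φ sin δ + cos φ cos δ sin H₀ = 1.7477×-0.87715×-0.09590 + 0.48022×0.99539×0.98440 = 0.147014 + 0.470549 = 0.617563.
Q̄ = (S₀/π) × [bracket] = (988/π) × 0.617563 = 194.2 W/m².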